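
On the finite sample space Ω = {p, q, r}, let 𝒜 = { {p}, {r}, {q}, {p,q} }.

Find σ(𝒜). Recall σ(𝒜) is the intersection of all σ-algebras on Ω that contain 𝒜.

Start: 𝒜 ∪ {∅, Ω} = { {}, {p}, {q}, {r}, {p,q}, Ω }.
Round 1: 2 new —
  {p,r}  = Ω∖{q}
  {q,r}  = Ω∖{p}
  (now 8)
Round 2: no new sets; the family is a σ-algebra.

Therefore σ(𝒜) = { {}, {p}, {q}, {r}, {p,q}, {p,r}, {q,r}, Ω } (|σ(𝒜)| = 8).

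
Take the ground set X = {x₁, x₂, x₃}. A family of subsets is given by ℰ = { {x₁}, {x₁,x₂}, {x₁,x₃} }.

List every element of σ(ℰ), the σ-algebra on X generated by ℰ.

Start: ℰ ∪ {∅, X} = { ∅, {x₁}, {x₁,x₂}, {x₁,x₃}, X }.
Iteration 1 (3 new):
  {x₂}  = {x₁,x₃}ᶜ
  {x₃}  = {x₁,x₂}ᶜ
  {x₂,x₃}  = {x₁}ᶜ
Iteration 2: no new sets; the family is a σ-algebra.

Hence σ(ℰ) has 8 members: { ∅, {x₁}, {x₂}, {x₃}, {x₁,x₂}, {x₁,x₃}, {x₂,x₃}, X }.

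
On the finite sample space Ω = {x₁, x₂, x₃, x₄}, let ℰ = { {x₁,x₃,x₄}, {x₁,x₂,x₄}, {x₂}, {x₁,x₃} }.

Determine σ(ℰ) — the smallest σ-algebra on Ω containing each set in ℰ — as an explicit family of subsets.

Take S₀ = ℰ ∪ {∅, Ω} = { {}, {x₂}, {x₁,x₃}, {x₁,x₂,x₄}, {x₁,x₃,x₄}, Ω }.
Step 1 (3 new):
  {x₃}  = complement {x₁,x₂,x₄}
  {x₂,x₄}  = complement {x₁,x₃}
  {x₁,x₂,x₃}  = {x₁,x₃} ∪ {x₂}
  (now 9)
Step 2 (3 new):
  {x₄}  = complement {x₁,x₂,x₃}
  {x₂,x₃}  = {x₂} ∪ {x₃}
  {x₂,x₃,x₄}  = {x₃} ∪ {x₂,x₄}
  (now 12)
Step 3. New:
  {x₁}  = complement {x₂,x₃,x₄}
  {x₁,x₄}  = complement {x₂,x₃}
  {x₃,x₄}  = {x₃} ∪ {x₄}
  (now 15)
Step 4: +1 →
  {x₁,x₂}  = complement {x₃,x₄}
  (now 16)
Step 5: already closed under ᶜ and ∪.

|σ(ℰ)| = 16.  σ(ℰ) = { {}, {x₁}, {x₂}, {x₃}, {x₄}, {x₁,x₂}, {x₁,x₃}, {x₁,x₄}, {x₂,x₃}, {x₂,x₄}, {x₃,x₄}, {x₁,x₂,x₃}, {x₁,x₂,x₄}, {x₁,x₃,x₄}, {x₂,x₃,x₄}, Ω }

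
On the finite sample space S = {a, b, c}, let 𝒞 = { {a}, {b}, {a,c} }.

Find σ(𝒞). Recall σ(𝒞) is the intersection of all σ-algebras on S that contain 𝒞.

Seed the family with 𝒞 together with ∅ and S: { {}, {a}, {b}, {a,c}, S }.
Iteration 1. New:
  {a,b}  = {b} ∪ {a}
  {b,c}  = S∖{a}
  (now 7)
Iteration 2 (1 new):
  {c}  = S∖{a,b}
  (now 8)
Iteration 3: closed — nothing new.

σ(𝒞) = { {}, {a}, {b}, {c}, {a,b}, {a,c}, {b,c}, S }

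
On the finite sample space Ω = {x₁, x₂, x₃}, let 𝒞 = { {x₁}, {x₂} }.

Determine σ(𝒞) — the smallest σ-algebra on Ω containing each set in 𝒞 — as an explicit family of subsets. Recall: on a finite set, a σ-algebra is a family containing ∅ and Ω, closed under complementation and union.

|σ(𝒞)| = 8.  σ(𝒞) = { ∅, {x₁}, {x₂}, {x₃}, {x₁, x₂}, {x₁, x₃}, {x₂, x₃}, Ω }

Trace:
Begin from { ∅, {x₁}, {x₂}, Ω } (that is, 𝒞 plus ∅ and Ω).
Step 1 (3 new):
  {x₁, x₂}  = {x₁} ∪ {x₂}
  {x₁, x₃}  = ᶜ of {x₂}
  {x₂, x₃}  = ᶜ of {x₁}
  — 7 sets.
Step 2. New:
  {x₃}  = ᶜ of {x₁, x₂}
  — 8 sets.
Step 3: no new sets; the family is a σ-algebra.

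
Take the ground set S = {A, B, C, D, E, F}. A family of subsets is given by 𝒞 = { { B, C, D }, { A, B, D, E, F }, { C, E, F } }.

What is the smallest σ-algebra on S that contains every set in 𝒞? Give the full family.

Start: 𝒞 ∪ {∅, S} = { {  }, { B, C, D }, { C, E, F }, { A, B, D, E, F }, S }.
Iteration 1. New:
  { C }  = ᶜ of { A, B, D, E, F }
  { A, B, D }  = ᶜ of { C, E, F }
  { A, E, F }  = ᶜ of { B, C, D }
  { B, C, D, E, F }  = { B, C, D } ∪ { C, E, F }
Iteration 2: +3 →
  { A }  = ᶜ of { B, C, D, E, F }
  { A, B, C, D }  = { B, C, D } ∪ { A, B, D }
  { A, C, E, F }  = { C } ∪ { A, E, F }
Iteration 3 adds 3:
  { A, C }  = { C } ∪ { A }
  { B, D }  = ᶜ of { A, C, E, F }
  { E, F }  = ᶜ of { A, B, C, D }
Iteration 4: 1 new —
  { B, D, E, F }  = ᶜ of { A, C }
Iteration 5: already closed under ᶜ and ∪.

Therefore σ(𝒞) = { {  }, { A }, { C }, { A, C }, { B, D }, { E, F }, { A, B, D }, { A, E, F }, { B, C, D }, { C, E, F }, { A, B, C, D }, { A, C, E, F }, { B, D, E, F }, { A, B, D, E, F }, { B, C, D, E, F }, S } (|σ(𝒞)| = 16).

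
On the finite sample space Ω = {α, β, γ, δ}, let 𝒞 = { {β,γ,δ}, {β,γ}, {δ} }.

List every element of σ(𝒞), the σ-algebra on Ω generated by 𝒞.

Initial family (5 sets): { {}, {δ}, {β,γ}, {β,γ,δ}, Ω }.
Round 1: +3 →
  {α}  = complement {β,γ,δ}
  {α,δ}  = complement {β,γ}
  {α,β,γ}  = complement {δ}
After Round 2 the family is unchanged; done.

|σ(𝒞)| = 8.  σ(𝒞) = { {}, {α}, {δ}, {α,δ}, {β,γ}, {α,β,γ}, {β,γ,δ}, Ω }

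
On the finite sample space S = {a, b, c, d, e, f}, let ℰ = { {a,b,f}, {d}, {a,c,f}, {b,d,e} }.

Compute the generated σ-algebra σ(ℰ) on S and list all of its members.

σ(ℰ) (32 sets): { ∅, {b}, {c}, {d}, {e}, {a,f}, {b,c}, {b,d}, {b,e}, {c,d}, {c,e}, {d,e}, {a,b,f}, {a,c,f}, {a,d,f}, {a,e,f}, {b,c,d}, {b,c,e}, {b,d,e}, {c,d,e}, {a,b,c,f}, {a,b,d,f}, {a,b,e,f}, {a,c,d,f}, {a,c,e,f}, {a,d,e,f}, {b,c,d,e}, {a,b,c,d,f}, {a,b,c,e,f}, {a,b,d,e,f}, {a,c,d,e,f}, S }

Check:
Start: ℰ ∪ {∅, S} = { ∅, {d}, {a,b,f}, {a,c,f}, {b,d,e}, S }.
Iteration 1. New:
  {c,d,e}  = S∖{a,b,f}
  {a,b,c,f}  = {a,c,f} ∪ {a,b,f}
  {a,b,d,f}  = {d} ∪ {a,b,f}
  {a,c,d,f}  = {a,c,f} ∪ {d}
  {a,b,c,e,f}  = S∖{d}
  {a,b,d,e,f}  = {a,b,f} ∪ {b,d,e}
Iteration 2: +7 →
  {c}  = S∖{a,b,d,e,f}
  {b,e}  = S∖{a,c,d,f}
  {c,e}  = S∖{a,b,d,f}
  {d,e}  = S∖{a,b,c,f}
  {b,c,d,e}  = {c,d,e} ∪ {b,d,e}
  {a,b,c,d,f}  = {a,b,d,f} ∪ {a,c,f}
  {a,c,d,e,f}  = {c,d,e} ∪ {a,c,f}
Iteration 3 adds 7:
  {b}  = S∖{a,c,d,e,f}
  {e}  = S∖{a,b,c,d,f}
  {a,f}  = S∖{b,c,d,e}
  {c,d}  = {c} ∪ {d}
  {b,c,e}  = {b,e} ∪ {c,e}
  {a,b,e,f}  = {b,e} ∪ {a,b,f}
  {a,c,e,f}  = {a,c,f} ∪ {c,e}
Iteration 4: 6 new —
  {b,c}  = {b} ∪ {c}
  {b,d}  = S∖{a,c,e,f}
  {a,d,f}  = S∖{b,c,e}
  {a,e,f}  = {a,f} ∪ {e}
  {b,c,d}  = {c,d} ∪ {b}
  {a,d,e,f}  = {a,f} ∪ {d,e}
Iteration 5: stable.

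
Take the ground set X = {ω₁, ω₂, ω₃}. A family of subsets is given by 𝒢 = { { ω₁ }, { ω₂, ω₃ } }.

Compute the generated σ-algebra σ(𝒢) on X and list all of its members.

Begin from { {}, { ω₁ }, { ω₂, ω₃ }, X } (that is, 𝒢 plus ∅ and X).
Step 1: no new sets; the family is a σ-algebra.

σ(𝒢) = { {}, { ω₁ }, { ω₂, ω₃ }, X }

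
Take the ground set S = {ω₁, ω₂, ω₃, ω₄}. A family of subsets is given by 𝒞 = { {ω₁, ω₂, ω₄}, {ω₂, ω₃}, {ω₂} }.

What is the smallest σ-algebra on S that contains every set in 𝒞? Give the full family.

σ(𝒞) (8 sets): { ∅, {ω₂}, {ω₃}, {ω₁, ω₄}, {ω₂, ω₃}, {ω₁, ω₂, ω₄}, {ω₁, ω₃, ω₄}, S }

Working:
Seed the family with 𝒞 together with ∅ and S: { ∅, {ω₂}, {ω₂, ω₃}, {ω₁, ω₂, ω₄}, S }.
Round 1 (3 new):
  {ω₃}  = complement {ω₁, ω₂, ω₄}
  {ω₁, ω₄}  = complement {ω₂, ω₃}
  {ω₁, ω₃, ω₄}  = complement {ω₂}
Round 2: already closed under ᶜ and ∪.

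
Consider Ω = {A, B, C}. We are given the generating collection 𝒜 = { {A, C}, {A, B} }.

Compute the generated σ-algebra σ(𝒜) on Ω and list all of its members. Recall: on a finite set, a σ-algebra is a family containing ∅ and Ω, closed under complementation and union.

|σ(𝒜)| = 8.  σ(𝒜) = { {}, {A}, {B}, {C}, {A, B}, {A, C}, {B, C}, Ω }

Derivation:
Begin from { {}, {A, B}, {A, C}, Ω } (that is, 𝒜 plus ∅ and Ω).
Iteration 1: 2 new —
  {B}  = complement {A, C}
  {C}  = complement {A, B}
Iteration 2. New:
  {B, C}  = {C} ∪ {B}
Iteration 3: +1 →
  {A}  = complement {B, C}
Iteration 4: closed — nothing new.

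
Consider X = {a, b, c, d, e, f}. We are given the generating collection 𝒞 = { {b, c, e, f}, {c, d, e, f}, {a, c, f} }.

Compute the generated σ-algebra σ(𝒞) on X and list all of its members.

Start: 𝒞 ∪ {∅, X} = { {}, {a, c, f}, {b, c, e, f}, {c, d, e, f}, X }.
Pass 1: +6 →
  {a, b}  = ᶜ of {c, d, e, f}
  {a, d}  = ᶜ of {b, c, e, f}
  {b, d, e}  = ᶜ of {a, c, f}
  {a, b, c, e, f}  = {a, c, f} ∪ {b, c, e, f}
  {a, c, d, e, f}  = {a, c, f} ∪ {c, d, e, f}
  {b, c, d, e, f}  = {c, d, e, f} ∪ {b, c, e, f}
  — 11 sets.
Pass 2 adds 7:
  {a}  = ᶜ of {b, c, d, e, f}
  {b}  = ᶜ of {a, c, d, e, f}
  {d}  = ᶜ of {a, b, c, e, f}
  {a, b, d}  = {a, b} ∪ {a, d}
  {a, b, c, f}  = {a, b} ∪ {a, c, f}
  {a, b, d, e}  = {a, b} ∪ {b, d, e}
  {a, c, d, f}  = {a, c, f} ∪ {a, d}
  — 18 sets.
Pass 3 (6 new):
  {b, d}  = {d} ∪ {b}
  {b, e}  = ᶜ of {a, c, d, f}
  {c, f}  = ᶜ of {a, b, d, e}
  {d, e}  = ᶜ of {a, b, c, f}
  {c, e, f}  = ᶜ of {a, b, d}
  {a, b, c, d, f}  = {a, d} ∪ {a, b, c, f}
  — 24 sets.
Pass 4: +7 →
  {e}  = ᶜ of {a, b, c, d, f}
  {a, b, e}  = {b, e} ∪ {a, b}
  {a, d, e}  = {d, e} ∪ {a, d}
  {b, c, f}  = {b} ∪ {c, f}
  {c, d, f}  = {c, f} ∪ {d}
  {a, c, e, f}  = ᶜ of {b, d}
  {b, c, d, f}  = {c, f} ∪ {b, d}
  — 31 sets.
Pass 5. New:
  {a, e}  = ᶜ of {b, c, d, f}
  — 32 sets.
After Pass 6 the family is unchanged; done.

|σ(𝒞)| = 32.  σ(𝒞) = { {}, {a}, {b}, {d}, {e}, {a, b}, {a, d}, {a, e}, {b, d}, {b, e}, {c, f}, {d, e}, {a, b, d}, {a, b, e}, {a, c, f}, {a, d, e}, {b, c, f}, {b, d, e}, {c, d, f}, {c, e, f}, {a, b, c, f}, {a, b, d, e}, {a, c, d, f}, {a, c, e, f}, {b, c, d, f}, {b, c, e, f}, {c, d, e, f}, {a, b, c, d, f}, {a, b, c, e, f}, {a, c, d, e, f}, {b, c, d, e, f}, X }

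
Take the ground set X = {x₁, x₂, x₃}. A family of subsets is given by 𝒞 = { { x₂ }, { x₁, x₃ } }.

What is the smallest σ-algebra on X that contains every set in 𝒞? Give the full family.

Seed the family with 𝒞 together with ∅ and X: { {  }, { x₂ }, { x₁, x₃ }, X }.
Step 1: no new sets; the family is a σ-algebra.

|σ(𝒞)| = 4.  σ(𝒞) = { {  }, { x₂ }, { x₁, x₃ }, X }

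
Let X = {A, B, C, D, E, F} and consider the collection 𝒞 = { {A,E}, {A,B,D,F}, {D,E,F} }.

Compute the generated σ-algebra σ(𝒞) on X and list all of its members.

σ(𝒞) = { {}, {A}, {B}, {C}, {E}, {A,B}, {A,C}, {A,E}, {B,C}, {B,E}, {C,E}, {D,F}, {A,B,C}, {A,B,E}, {A,C,E}, {A,D,F}, {B,C,E}, {B,D,F}, {C,D,F}, {D,E,F}, {A,B,C,E}, {A,B,D,F}, {A,C,D,F}, {A,D,E,F}, {B,C,D,F}, {B,D,E,F}, {C,D,E,F}, {A,B,C,D,F}, {A,B,D,E,F}, {A,C,D,E,F}, {B,C,D,E,F}, X }

Working:
Begin from { {}, {A,E}, {D,E,F}, {A,B,D,F}, X } (that is, 𝒞 plus ∅ and X).
Step 1: +5 →
  {C,E}  = {A,B,D,F}ᶜ
  {A,B,C}  = {D,E,F}ᶜ
  {A,D,E,F}  = {A,E} ∪ {D,E,F}
  {B,C,D,F}  = {A,E}ᶜ
  {A,B,D,E,F}  = {A,B,D,F} ∪ {A,E}
Step 2: 8 new —
  {C}  = {A,B,D,E,F}ᶜ
  {B,C}  = {A,D,E,F}ᶜ
  {A,C,E}  = {A,E} ∪ {C,E}
  {A,B,C,E}  = {A,B,C} ∪ {A,E}
  {C,D,E,F}  = {C,E} ∪ {D,E,F}
  {A,B,C,D,F}  = {A,B,D,F} ∪ {A,B,C}
  {A,C,D,E,F}  = {A,D,E,F} ∪ {C,E}
  {B,C,D,E,F}  = {B,C,D,F} ∪ {C,E}
Step 3: +7 →
  {A}  = {B,C,D,E,F}ᶜ
  {B}  = {A,C,D,E,F}ᶜ
  {E}  = {A,B,C,D,F}ᶜ
  {A,B}  = {C,D,E,F}ᶜ
  {D,F}  = {A,B,C,E}ᶜ
  {B,C,E}  = {B,C} ∪ {C,E}
  {B,D,F}  = {A,C,E}ᶜ
Step 4: 6 new —
  {A,C}  = {C} ∪ {A}
  {B,E}  = {B} ∪ {E}
  {A,B,E}  = {A,B} ∪ {E}
  {A,D,F}  = {B,C,E}ᶜ
  {C,D,F}  = {C} ∪ {D,F}
  {B,D,E,F}  = {B,D,F} ∪ {E}
Step 5 (1 new):
  {A,C,D,F}  = {B,E}ᶜ
Step 6: stable.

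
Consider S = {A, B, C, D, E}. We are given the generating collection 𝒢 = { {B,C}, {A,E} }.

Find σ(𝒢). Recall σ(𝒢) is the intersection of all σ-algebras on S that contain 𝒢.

Take S₀ = 𝒢 ∪ {∅, S} = { {}, {A,E}, {B,C}, S }.
Round 1: 3 new —
  {A,D,E}  = ᶜ of {B,C}
  {B,C,D}  = ᶜ of {A,E}
  {A,B,C,E}  = {B,C} ∪ {A,E}
  |family| = 7
Round 2 adds 1:
  {D}  = ᶜ of {A,B,C,E}
  |family| = 8
Round 3: closed — nothing new.

Hence σ(𝒢) has 8 members: { {}, {D}, {A,E}, {B,C}, {A,D,E}, {B,C,D}, {A,B,C,E}, S }.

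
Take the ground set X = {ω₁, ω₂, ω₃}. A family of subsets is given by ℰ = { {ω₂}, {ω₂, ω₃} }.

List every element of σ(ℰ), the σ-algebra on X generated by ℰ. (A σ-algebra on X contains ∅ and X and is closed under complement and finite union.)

Answer: σ(ℰ) = { ∅, {ω₁}, {ω₂}, {ω₃}, {ω₁, ω₂}, {ω₁, ω₃}, {ω₂, ω₃}, X }

Trace:
Start: ℰ ∪ {∅, X} = { ∅, {ω₂}, {ω₂, ω₃}, X }.
Step 1: +2 →
  {ω₁}  = ᶜ of {ω₂, ω₃}
  {ω₁, ω₃}  = ᶜ of {ω₂}
  [6 total]
Step 2: 1 new —
  {ω₁, ω₂}  = {ω₂} ∪ {ω₁}
  [7 total]
Step 3 (1 new):
  {ω₃}  = ᶜ of {ω₁, ω₂}
  [8 total]
Step 4: stable.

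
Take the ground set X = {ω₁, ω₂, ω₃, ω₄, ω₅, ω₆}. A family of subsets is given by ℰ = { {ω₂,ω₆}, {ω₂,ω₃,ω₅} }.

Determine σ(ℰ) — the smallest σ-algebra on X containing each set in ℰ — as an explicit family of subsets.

Seed the family with ℰ together with ∅ and X: { ∅, {ω₂,ω₆}, {ω₂,ω₃,ω₅}, X }.
Pass 1 (3 new):
  {ω₁,ω₄,ω₆}  = ᶜ of {ω₂,ω₃,ω₅}
  {ω₁,ω₃,ω₄,ω₅}  = ᶜ of {ω₂,ω₆}
  {ω₂,ω₃,ω₅,ω₆}  = {ω₂,ω₆} ∪ {ω₂,ω₃,ω₅}
Pass 2: 4 new —
  {ω₁,ω₄}  = ᶜ of {ω₂,ω₃,ω₅,ω₆}
  {ω₁,ω₂,ω₄,ω₆}  = {ω₂,ω₆} ∪ {ω₁,ω₄,ω₆}
  {ω₁,ω₂,ω₃,ω₄,ω₅}  = {ω₂,ω₃,ω₅} ∪ {ω₁,ω₃,ω₄,ω₅}
  {ω₁,ω₃,ω₄,ω₅,ω₆}  = {ω₁,ω₃,ω₄,ω₅} ∪ {ω₁,ω₄,ω₆}
Pass 3 adds 3:
  {ω₂}  = ᶜ of {ω₁,ω₃,ω₄,ω₅,ω₆}
  {ω₆}  = ᶜ of {ω₁,ω₂,ω₃,ω₄,ω₅}
  {ω₃,ω₅}  = ᶜ of {ω₁,ω₂,ω₄,ω₆}
Pass 4 adds 2:
  {ω₁,ω₂,ω₄}  = {ω₁,ω₄} ∪ {ω₂}
  {ω₃,ω₅,ω₆}  = {ω₃,ω₅} ∪ {ω₆}
After Pass 5 the family is unchanged; done.

|σ(ℰ)| = 16.  σ(ℰ) = { ∅, {ω₂}, {ω₆}, {ω₁,ω₄}, {ω₂,ω₆}, {ω₃,ω₅}, {ω₁,ω₂,ω₄}, {ω₁,ω₄,ω₆}, {ω₂,ω₃,ω₅}, {ω₃,ω₅,ω₆}, {ω₁,ω₂,ω₄,ω₆}, {ω₁,ω₃,ω₄,ω₅}, {ω₂,ω₃,ω₅,ω₆}, {ω₁,ω₂,ω₃,ω₄,ω₅}, {ω₁,ω₃,ω₄,ω₅,ω₆}, X }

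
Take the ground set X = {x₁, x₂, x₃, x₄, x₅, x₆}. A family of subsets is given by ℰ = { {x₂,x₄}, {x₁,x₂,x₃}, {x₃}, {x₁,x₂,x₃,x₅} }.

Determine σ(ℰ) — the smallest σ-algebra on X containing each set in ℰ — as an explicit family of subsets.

σ(ℰ) = { ∅, {x₁}, {x₂}, {x₃}, {x₄}, {x₅}, {x₆}, {x₁,x₂}, {x₁,x₃}, {x₁,x₄}, {x₁,x₅}, {x₁,x₆}, {x₂,x₃}, {x₂,x₄}, {x₂,x₅}, {x₂,x₆}, {x₃,x₄}, {x₃,x₅}, {x₃,x₆}, {x₄,x₅}, {x₄,x₆}, {x₅,x₆}, {x₁,x₂,x₃}, {x₁,x₂,x₄}, {x₁,x₂,x₅}, {x₁,x₂,x₆}, {x₁,x₃,x₄}, {x₁,x₃,x₅}, {x₁,x₃,x₆}, {x₁,x₄,x₅}, {x₁,x₄,x₆}, {x₁,x₅,x₆}, {x₂,x₃,x₄}, {x₂,x₃,x₅}, {x₂,x₃,x₆}, {x₂,x₄,x₅}, {x₂,x₄,x₆}, {x₂,x₅,x₆}, {x₃,x₄,x₅}, {x₃,x₄,x₆}, {x₃,x₅,x₆}, {x₄,x₅,x₆}, {x₁,x₂,x₃,x₄}, {x₁,x₂,x₃,x₅}, {x₁,x₂,x₃,x₆}, {x₁,x₂,x₄,x₅}, {x₁,x₂,x₄,x₆}, {x₁,x₂,x₅,x₆}, {x₁,x₃,x₄,x₅}, {x₁,x₃,x₄,x₆}, {x₁,x₃,x₅,x₆}, {x₁,x₄,x₅,x₆}, {x₂,x₃,x₄,x₅}, {x₂,x₃,x₄,x₆}, {x₂,x₃,x₅,x₆}, {x₂,x₄,x₅,x₆}, {x₃,x₄,x₅,x₆}, {x₁,x₂,x₃,x₄,x₅}, {x₁,x₂,x₃,x₄,x₆}, {x₁,x₂,x₃,x₅,x₆}, {x₁,x₂,x₄,x₅,x₆}, {x₁,x₃,x₄,x₅,x₆}, {x₂,x₃,x₄,x₅,x₆}, X }

Working:
Initial family (6 sets): { ∅, {x₃}, {x₂,x₄}, {x₁,x₂,x₃}, {x₁,x₂,x₃,x₅}, X }.
Step 1 (7 new):
  {x₄,x₆}  = complement {x₁,x₂,x₃,x₅}
  {x₂,x₃,x₄}  = {x₃} ∪ {x₂,x₄}
  {x₄,x₅,x₆}  = complement {x₁,x₂,x₃}
  {x₁,x₂,x₃,x₄}  = {x₁,x₂,x₃} ∪ {x₂,x₄}
  {x₁,x₃,x₅,x₆}  = complement {x₂,x₄}
  {x₁,x₂,x₃,x₄,x₅}  = {x₁,x₂,x₃,x₅} ∪ {x₂,x₄}
  {x₁,x₂,x₄,x₅,x₆}  = complement {x₃}
  |family| = 13
Step 2. New:
  {x₆}  = complement {x₁,x₂,x₃,x₄,x₅}
  {x₅,x₆}  = complement {x₁,x₂,x₃,x₄}
  {x₁,x₅,x₆}  = complement {x₂,x₃,x₄}
  {x₂,x₄,x₆}  = {x₄,x₆} ∪ {x₂,x₄}
  {x₃,x₄,x₆}  = {x₃} ∪ {x₄,x₆}
  {x₂,x₃,x₄,x₆}  = {x₂,x₃,x₄} ∪ {x₄,x₆}
  {x₂,x₄,x₅,x₆}  = {x₄,x₅,x₆} ∪ {x₂,x₄}
  {x₃,x₄,x₅,x₆}  = {x₃} ∪ {x₄,x₅,x₆}
  {x₁,x₂,x₃,x₄,x₆}  = {x₁,x₂,x₃} ∪ {x₄,x₆}
  {x₁,x₂,x₃,x₅,x₆}  = {x₁,x₃,x₅,x₆} ∪ {x₁,x₂,x₃}
  {x₁,x₃,x₄,x₅,x₆}  = {x₁,x₃,x₅,x₆} ∪ {x₄,x₆}
  {x₂,x₃,x₄,x₅,x₆}  = {x₂,x₃,x₄} ∪ {x₄,x₅,x₆}
  |family| = 25
Step 3 (13 new):
  {x₁}  = complement {x₂,x₃,x₄,x₅,x₆}
  {x₂}  = complement {x₁,x₃,x₄,x₅,x₆}
  {x₄}  = complement {x₁,x₂,x₃,x₅,x₆}
  {x₅}  = complement {x₁,x₂,x₃,x₄,x₆}
  {x₁,x₂}  = complement {x₃,x₄,x₅,x₆}
  {x₁,x₃}  = complement {x₂,x₄,x₅,x₆}
  {x₁,x₅}  = complement {x₂,x₃,x₄,x₆}
  {x₃,x₆}  = {x₆} ∪ {x₃}
  {x₁,x₂,x₅}  = complement {x₃,x₄,x₆}
  {x₁,x₃,x₅}  = complement {x₂,x₄,x₆}
  {x₃,x₅,x₆}  = {x₅,x₆} ∪ {x₃}
  {x₁,x₂,x₃,x₆}  = {x₁,x₂,x₃} ∪ {x₆}
  {x₁,x₄,x₅,x₆}  = {x₁,x₅,x₆} ∪ {x₄,x₆}
  |family| = 38
Step 4: 24 new —
  {x₁,x₄}  = {x₄} ∪ {x₁}
  {x₁,x₆}  = {x₁} ∪ {x₆}
  {x₂,x₃}  = complement {x₁,x₄,x₅,x₆}
  {x₂,x₅}  = {x₂} ∪ {x₅}
  {x₂,x₆}  = {x₂} ∪ {x₆}
  {x₃,x₄}  = {x₃} ∪ {x₄}
  {x₃,x₅}  = {x₃} ∪ {x₅}
  {x₄,x₅}  = complement {x₁,x₂,x₃,x₆}
  {x₁,x₂,x₄}  = complement {x₃,x₅,x₆}
  {x₁,x₂,x₆}  = {x₁,x₂} ∪ {x₆}
  {x₁,x₃,x₄}  = {x₁,x₃} ∪ {x₄}
  {x₁,x₃,x₆}  = {x₁,x₃} ∪ {x₃,x₆}
  {x₁,x₄,x₅}  = {x₄} ∪ {x₁,x₅}
  {x₁,x₄,x₆}  = {x₁} ∪ {x₄,x₆}
  {x₂,x₃,x₆}  = {x₂} ∪ {x₃,x₆}
  {x₂,x₄,x₅}  = {x₂,x₄} ∪ {x₅}
  {x₂,x₅,x₆}  = {x₂} ∪ {x₅,x₆}
  {x₁,x₂,x₄,x₅}  = complement {x₃,x₆}
  {x₁,x₂,x₄,x₆}  = {x₂,x₄,x₆} ∪ {x₁,x₂}
  {x₁,x₂,x₅,x₆}  = {x₂} ∪ {x₁,x₅,x₆}
  {x₁,x₃,x₄,x₅}  = {x₁,x₃,x₅} ∪ {x₄}
  {x₁,x₃,x₄,x₆}  = {x₁,x₃} ∪ {x₃,x₄,x₆}
  {x₂,x₃,x₄,x₅}  = {x₂,x₃,x₄} ∪ {x₅}
  {x₂,x₃,x₅,x₆}  = {x₂} ∪ {x₃,x₅,x₆}
  |family| = 62
Step 5: 2 new —
  {x₂,x₃,x₅}  = complement {x₁,x₄,x₆}
  {x₃,x₄,x₅}  = complement {x₁,x₂,x₆}
  |family| = 64
Step 6 adds nothing — fixpoint reached.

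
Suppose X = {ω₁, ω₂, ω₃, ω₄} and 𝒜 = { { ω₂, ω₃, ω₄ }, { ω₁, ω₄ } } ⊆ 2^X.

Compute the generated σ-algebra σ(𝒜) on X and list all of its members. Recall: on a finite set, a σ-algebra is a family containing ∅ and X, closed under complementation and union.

Start: 𝒜 ∪ {∅, X} = { {}, { ω₁, ω₄ }, { ω₂, ω₃, ω₄ }, X }.
Round 1. New:
  { ω₁ }  = complement { ω₂, ω₃, ω₄ }
  { ω₂, ω₃ }  = complement { ω₁, ω₄ }
  |family| = 6
Round 2 adds 1:
  { ω₁, ω₂, ω₃ }  = { ω₂, ω₃ } ∪ { ω₁ }
  |family| = 7
Round 3: 1 new —
  { ω₄ }  = complement { ω₁, ω₂, ω₃ }
  |family| = 8
After Round 4 the family is unchanged; done.

σ(𝒜) = { {}, { ω₁ }, { ω₄ }, { ω₁, ω₄ }, { ω₂, ω₃ }, { ω₁, ω₂, ω₃ }, { ω₂, ω₃, ω₄ }, X }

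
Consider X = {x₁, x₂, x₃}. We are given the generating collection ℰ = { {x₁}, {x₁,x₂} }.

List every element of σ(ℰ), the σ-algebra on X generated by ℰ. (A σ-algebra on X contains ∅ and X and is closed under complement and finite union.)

Seed the family with ℰ together with ∅ and X: { {}, {x₁}, {x₁,x₂}, X }.
Step 1 (2 new):
  {x₃}  = X∖{x₁,x₂}
  {x₂,x₃}  = X∖{x₁}
  (now 6)
Step 2: 1 new —
  {x₁,x₃}  = {x₃} ∪ {x₁}
  (now 7)
Step 3 adds 1:
  {x₂}  = X∖{x₁,x₃}
  (now 8)
Step 4: no new sets; the family is a σ-algebra.

|σ(ℰ)| = 8.  σ(ℰ) = { {}, {x₁}, {x₂}, {x₃}, {x₁,x₂}, {x₁,x₃}, {x₂,x₃}, X }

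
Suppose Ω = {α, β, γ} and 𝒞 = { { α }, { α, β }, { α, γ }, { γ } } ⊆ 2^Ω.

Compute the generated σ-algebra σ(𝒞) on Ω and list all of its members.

Seed the family with 𝒞 together with ∅ and Ω: { {  }, { α }, { γ }, { α, β }, { α, γ }, Ω }.
Pass 1 adds 2:
  { β }  = Ω∖{ α, γ }
  { β, γ }  = Ω∖{ α }
Pass 2: already closed under ᶜ and ∪.

Hence σ(𝒞) has 8 members: { {  }, { α }, { β }, { γ }, { α, β }, { α, γ }, { β, γ }, Ω }.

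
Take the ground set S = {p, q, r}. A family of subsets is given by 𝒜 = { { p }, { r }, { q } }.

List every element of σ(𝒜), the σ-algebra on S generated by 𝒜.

Begin from { ∅, { p }, { q }, { r }, S } (that is, 𝒜 plus ∅ and S).
Step 1 (3 new):
  { p, q }  = { r }ᶜ
  { p, r }  = { q }ᶜ
  { q, r }  = { p }ᶜ
  [8 total]
Step 2: closed — nothing new.

Hence σ(𝒜) has 8 members: { ∅, { p }, { q }, { r }, { p, q }, { p, r }, { q, r }, S }.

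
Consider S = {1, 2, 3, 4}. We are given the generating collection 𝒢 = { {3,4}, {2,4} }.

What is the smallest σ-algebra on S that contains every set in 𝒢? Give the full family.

σ(𝒢) (16 sets): { ∅, {1}, {2}, {3}, {4}, {1,2}, {1,3}, {1,4}, {2,3}, {2,4}, {3,4}, {1,2,3}, {1,2,4}, {1,3,4}, {2,3,4}, S }

Trace:
Initial family (4 sets): { ∅, {2,4}, {3,4}, S }.
Iteration 1 (3 new):
  {1,2}  = complement {3,4}
  {1,3}  = complement {2,4}
  {2,3,4}  = {3,4} ∪ {2,4}
  |family| = 7
Iteration 2: +4 →
  {1}  = complement {2,3,4}
  {1,2,3}  = {1,2} ∪ {1,3}
  {1,2,4}  = {1,2} ∪ {2,4}
  {1,3,4}  = {3,4} ∪ {1,3}
  |family| = 11
Iteration 3: +3 →
  {2}  = complement {1,3,4}
  {3}  = complement {1,2,4}
  {4}  = complement {1,2,3}
  |family| = 14
Iteration 4: +2 →
  {1,4}  = {4} ∪ {1}
  {2,3}  = {3} ∪ {2}
  |family| = 16
Iteration 5: no new sets; the family is a σ-algebra.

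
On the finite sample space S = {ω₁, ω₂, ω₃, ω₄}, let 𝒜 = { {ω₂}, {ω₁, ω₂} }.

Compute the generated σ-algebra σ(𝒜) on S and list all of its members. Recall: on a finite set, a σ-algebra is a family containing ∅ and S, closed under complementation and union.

Begin from { {}, {ω₂}, {ω₁, ω₂}, S } (that is, 𝒜 plus ∅ and S).
Step 1: +2 →
  {ω₃, ω₄}  = {ω₁, ω₂}ᶜ
  {ω₁, ω₃, ω₄}  = {ω₂}ᶜ
  (now 6)
Step 2: +1 →
  {ω₂, ω₃, ω₄}  = {ω₃, ω₄} ∪ {ω₂}
  (now 7)
Step 3 adds 1:
  {ω₁}  = {ω₂, ω₃, ω₄}ᶜ
  (now 8)
Step 4: no new sets; the family is a σ-algebra.

σ(𝒜) = { {}, {ω₁}, {ω₂}, {ω₁, ω₂}, {ω₃, ω₄}, {ω₁, ω₃, ω₄}, {ω₂, ω₃, ω₄}, S }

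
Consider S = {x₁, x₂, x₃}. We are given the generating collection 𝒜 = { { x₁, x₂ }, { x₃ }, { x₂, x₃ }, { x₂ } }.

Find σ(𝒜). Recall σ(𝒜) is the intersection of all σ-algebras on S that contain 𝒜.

σ(𝒜) (8 sets): { ∅, { x₁ }, { x₂ }, { x₃ }, { x₁, x₂ }, { x₁, x₃ }, { x₂, x₃ }, S }

Working:
Take S₀ = 𝒜 ∪ {∅, S} = { ∅, { x₂ }, { x₃ }, { x₁, x₂ }, { x₂, x₃ }, S }.
Round 1 adds 2:
  { x₁ }  = S∖{ x₂, x₃ }
  { x₁, x₃ }  = S∖{ x₂ }
  (now 8)
Round 2: no new sets; the family is a σ-algebra.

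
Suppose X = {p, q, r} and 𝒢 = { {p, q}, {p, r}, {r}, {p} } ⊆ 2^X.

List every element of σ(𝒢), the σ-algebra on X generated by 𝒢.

Take S₀ = 𝒢 ∪ {∅, X} = { ∅, {p}, {r}, {p, q}, {p, r}, X }.
Round 1 (2 new):
  {q}  = X∖{p, r}
  {q, r}  = X∖{p}
  — 8 sets.
Round 2: closed — nothing new.

Therefore σ(𝒢) = { ∅, {p}, {q}, {r}, {p, q}, {p, r}, {q, r}, X } (|σ(𝒢)| = 8).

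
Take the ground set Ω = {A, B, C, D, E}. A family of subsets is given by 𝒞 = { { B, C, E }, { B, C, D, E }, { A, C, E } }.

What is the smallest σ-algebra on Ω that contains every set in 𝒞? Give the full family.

σ(𝒞) = { ∅, { A }, { B }, { D }, { A, B }, { A, D }, { B, D }, { C, E }, { A, B, D }, { A, C, E }, { B, C, E }, { C, D, E }, { A, B, C, E }, { A, C, D, E }, { B, C, D, E }, Ω }

Check:
Begin from { ∅, { A, C, E }, { B, C, E }, { B, C, D, E }, Ω } (that is, 𝒞 plus ∅ and Ω).
Step 1: +4 →
  { A }  = Ω∖{ B, C, D, E }
  { A, D }  = Ω∖{ B, C, E }
  { B, D }  = Ω∖{ A, C, E }
  { A, B, C, E }  = { B, C, E } ∪ { A, C, E }
  (now 9)
Step 2: 3 new —
  { D }  = Ω∖{ A, B, C, E }
  { A, B, D }  = { A, D } ∪ { B, D }
  { A, C, D, E }  = { A, C, E } ∪ { A, D }
  (now 12)
Step 3 adds 2:
  { B }  = Ω∖{ A, C, D, E }
  { C, E }  = Ω∖{ A, B, D }
  (now 14)
Step 4: +2 →
  { A, B }  = { B } ∪ { A }
  { C, D, E }  = { D } ∪ { C, E }
  (now 16)
Step 5 adds nothing — fixpoint reached.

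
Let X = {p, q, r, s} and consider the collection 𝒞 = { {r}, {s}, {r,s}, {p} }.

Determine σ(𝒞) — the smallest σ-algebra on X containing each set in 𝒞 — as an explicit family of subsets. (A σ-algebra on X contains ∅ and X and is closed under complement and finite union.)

|σ(𝒞)| = 16.  σ(𝒞) = { ∅, {p}, {q}, {r}, {s}, {p,q}, {p,r}, {p,s}, {q,r}, {q,s}, {r,s}, {p,q,r}, {p,q,s}, {p,r,s}, {q,r,s}, X }

Check:
Begin from { ∅, {p}, {r}, {s}, {r,s}, X } (that is, 𝒞 plus ∅ and X).
Iteration 1 (7 new):
  {p,q}  = X∖{r,s}
  {p,r}  = {r} ∪ {p}
  {p,s}  = {s} ∪ {p}
  {p,q,r}  = X∖{s}
  {p,q,s}  = X∖{r}
  {p,r,s}  = {r,s} ∪ {p}
  {q,r,s}  = X∖{p}
  |family| = 13
Iteration 2. New:
  {q}  = X∖{p,r,s}
  {q,r}  = X∖{p,s}
  {q,s}  = X∖{p,r}
  |family| = 16
Iteration 3 adds nothing — fixpoint reached.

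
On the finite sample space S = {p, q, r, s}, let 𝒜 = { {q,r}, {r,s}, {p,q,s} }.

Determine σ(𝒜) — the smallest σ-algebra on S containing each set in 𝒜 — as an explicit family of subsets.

Begin from { {}, {q,r}, {r,s}, {p,q,s}, S } (that is, 𝒜 plus ∅ and S).
Iteration 1 adds 4:
  {r}  = {p,q,s}ᶜ
  {p,q}  = {r,s}ᶜ
  {p,s}  = {q,r}ᶜ
  {q,r,s}  = {r,s} ∪ {q,r}
  — 9 sets.
Iteration 2. New:
  {p}  = {q,r,s}ᶜ
  {p,q,r}  = {p,q} ∪ {r}
  {p,r,s}  = {r,s} ∪ {p,s}
  — 12 sets.
Iteration 3 (3 new):
  {q}  = {p,r,s}ᶜ
  {s}  = {p,q,r}ᶜ
  {p,r}  = {r} ∪ {p}
  — 15 sets.
Iteration 4: +1 →
  {q,s}  = {p,r}ᶜ
  — 16 sets.
Iteration 5: already closed under ᶜ and ∪.

Hence σ(𝒜) has 16 members: { {}, {p}, {q}, {r}, {s}, {p,q}, {p,r}, {p,s}, {q,r}, {q,s}, {r,s}, {p,q,r}, {p,q,s}, {p,r,s}, {q,r,s}, S }.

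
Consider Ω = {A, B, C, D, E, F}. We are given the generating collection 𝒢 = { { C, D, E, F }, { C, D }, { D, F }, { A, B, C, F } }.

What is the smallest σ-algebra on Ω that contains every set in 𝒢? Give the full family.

Begin from { ∅, { C, D }, { D, F }, { A, B, C, F }, { C, D, E, F }, Ω } (that is, 𝒢 plus ∅ and Ω).
Pass 1: 6 new —
  { A, B }  = { C, D, E, F }ᶜ
  { D, E }  = { A, B, C, F }ᶜ
  { C, D, F }  = { C, D } ∪ { D, F }
  { A, B, C, E }  = { D, F }ᶜ
  { A, B, E, F }  = { C, D }ᶜ
  { A, B, C, D, F }  = { C, D } ∪ { A, B, C, F }
  — 12 sets.
Pass 2. New:
  { E }  = { A, B, C, D, F }ᶜ
  { A, B, E }  = { C, D, F }ᶜ
  { C, D, E }  = { C, D } ∪ { D, E }
  { D, E, F }  = { D, E } ∪ { D, F }
  { A, B, C, D }  = { C, D } ∪ { A, B }
  { A, B, D, E }  = { A, B } ∪ { D, E }
  { A, B, D, F }  = { A, B } ∪ { D, F }
  { A, B, C, D, E }  = { C, D } ∪ { A, B, C, E }
  { A, B, C, E, F }  = { A, B, C, F } ∪ { A, B, C, E }
  { A, B, D, E, F }  = { D, E } ∪ { A, B, E, F }
  — 22 sets.
Pass 3: +8 →
  { C }  = { A, B, D, E, F }ᶜ
  { D }  = { A, B, C, E, F }ᶜ
  { F }  = { A, B, C, D, E }ᶜ
  { C, E }  = { A, B, D, F }ᶜ
  { C, F }  = { A, B, D, E }ᶜ
  { E, F }  = { A, B, C, D }ᶜ
  { A, B, C }  = { D, E, F }ᶜ
  { A, B, F }  = { C, D, E }ᶜ
  — 30 sets.
Pass 4: +2 →
  { A, B, D }  = { A, B } ∪ { D }
  { C, E, F }  = { E, F } ∪ { C }
  — 32 sets.
Pass 5: already closed under ᶜ and ∪.

Hence σ(𝒢) has 32 members: { ∅, { C }, { D }, { E }, { F }, { A, B }, { C, D }, { C, E }, { C, F }, { D, E }, { D, F }, { E, F }, { A, B, C }, { A, B, D }, { A, B, E }, { A, B, F }, { C, D, E }, { C, D, F }, { C, E, F }, { D, E, F }, { A, B, C, D }, { A, B, C, E }, { A, B, C, F }, { A, B, D, E }, { A, B, D, F }, { A, B, E, F }, { C, D, E, F }, { A, B, C, D, E }, { A, B, C, D, F }, { A, B, C, E, F }, { A, B, D, E, F }, Ω }.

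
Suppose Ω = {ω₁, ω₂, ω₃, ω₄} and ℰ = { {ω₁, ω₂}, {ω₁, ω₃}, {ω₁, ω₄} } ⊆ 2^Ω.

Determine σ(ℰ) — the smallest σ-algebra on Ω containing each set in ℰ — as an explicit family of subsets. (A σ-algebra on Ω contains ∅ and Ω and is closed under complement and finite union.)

Begin from { {}, {ω₁, ω₂}, {ω₁, ω₃}, {ω₁, ω₄}, Ω } (that is, ℰ plus ∅ and Ω).
Round 1: +6 →
  {ω₂, ω₃}  = Ω∖{ω₁, ω₄}
  {ω₂, ω₄}  = Ω∖{ω₁, ω₃}
  {ω₃, ω₄}  = Ω∖{ω₁, ω₂}
  {ω₁, ω₂, ω₃}  = {ω₁, ω₂} ∪ {ω₁, ω₃}
  {ω₁, ω₂, ω₄}  = {ω₁, ω₄} ∪ {ω₁, ω₂}
  {ω₁, ω₃, ω₄}  = {ω₁, ω₄} ∪ {ω₁, ω₃}
Round 2 (4 new):
  {ω₂}  = Ω∖{ω₁, ω₃, ω₄}
  {ω₃}  = Ω∖{ω₁, ω₂, ω₄}
  {ω₄}  = Ω∖{ω₁, ω₂, ω₃}
  {ω₂, ω₃, ω₄}  = {ω₃, ω₄} ∪ {ω₂, ω₃}
Round 3. New:
  {ω₁}  = Ω∖{ω₂, ω₃, ω₄}
Round 4: stable.

Hence σ(ℰ) has 16 members: { {}, {ω₁}, {ω₂}, {ω₃}, {ω₄}, {ω₁, ω₂}, {ω₁, ω₃}, {ω₁, ω₄}, {ω₂, ω₃}, {ω₂, ω₄}, {ω₃, ω₄}, {ω₁, ω₂, ω₃}, {ω₁, ω₂, ω₄}, {ω₁, ω₃, ω₄}, {ω₂, ω₃, ω₄}, Ω }.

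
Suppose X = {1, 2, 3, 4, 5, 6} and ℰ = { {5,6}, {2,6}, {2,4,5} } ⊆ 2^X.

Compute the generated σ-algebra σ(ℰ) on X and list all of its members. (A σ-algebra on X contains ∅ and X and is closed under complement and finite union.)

|σ(ℰ)| = 32.  σ(ℰ) = { {}, {2}, {4}, {5}, {6}, {1,3}, {2,4}, {2,5}, {2,6}, {4,5}, {4,6}, {5,6}, {1,2,3}, {1,3,4}, {1,3,5}, {1,3,6}, {2,4,5}, {2,4,6}, {2,5,6}, {4,5,6}, {1,2,3,4}, {1,2,3,5}, {1,2,3,6}, {1,3,4,5}, {1,3,4,6}, {1,3,5,6}, {2,4,5,6}, {1,2,3,4,5}, {1,2,3,4,6}, {1,2,3,5,6}, {1,3,4,5,6}, X }

Trace:
Initial family (5 sets): { {}, {2,6}, {5,6}, {2,4,5}, X }.
Step 1. New:
  {1,3,6}  = {2,4,5}ᶜ
  {2,5,6}  = {5,6} ∪ {2,6}
  {1,2,3,4}  = {5,6}ᶜ
  {1,3,4,5}  = {2,6}ᶜ
  {2,4,5,6}  = {5,6} ∪ {2,4,5}
  — 10 sets.
Step 2: +8 →
  {1,3}  = {2,4,5,6}ᶜ
  {1,3,4}  = {2,5,6}ᶜ
  {1,2,3,6}  = {1,3,6} ∪ {2,6}
  {1,3,5,6}  = {5,6} ∪ {1,3,6}
  {1,2,3,4,5}  = {1,3,4,5} ∪ {1,2,3,4}
  {1,2,3,4,6}  = {1,3,6} ∪ {1,2,3,4}
  {1,2,3,5,6}  = {1,3,6} ∪ {2,5,6}
  {1,3,4,5,6}  = {5,6} ∪ {1,3,4,5}
  — 18 sets.
Step 3 (7 new):
  {2}  = {1,3,4,5,6}ᶜ
  {4}  = {1,2,3,5,6}ᶜ
  {5}  = {1,2,3,4,6}ᶜ
  {6}  = {1,2,3,4,5}ᶜ
  {2,4}  = {1,3,5,6}ᶜ
  {4,5}  = {1,2,3,6}ᶜ
  {1,3,4,6}  = {1,3,4} ∪ {1,3,6}
  — 25 sets.
Step 4: +6 →
  {2,5}  = {1,3,4,6}ᶜ
  {4,6}  = {6} ∪ {4}
  {1,2,3}  = {2} ∪ {1,3}
  {1,3,5}  = {5} ∪ {1,3}
  {2,4,6}  = {2,6} ∪ {4}
  {4,5,6}  = {5,6} ∪ {4,5}
  — 31 sets.
Step 5. New:
  {1,2,3,5}  = {4,6}ᶜ
  — 32 sets.
Step 6 adds nothing — fixpoint reached.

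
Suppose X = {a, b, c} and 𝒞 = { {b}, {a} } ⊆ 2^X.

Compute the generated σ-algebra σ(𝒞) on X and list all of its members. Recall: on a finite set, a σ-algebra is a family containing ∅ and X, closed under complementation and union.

σ(𝒞) = { ∅, {a}, {b}, {c}, {a, b}, {a, c}, {b, c}, X }

Trace:
Initial family (4 sets): { ∅, {a}, {b}, X }.
Iteration 1 (3 new):
  {a, b}  = {b} ∪ {a}
  {a, c}  = {b}ᶜ
  {b, c}  = {a}ᶜ
  |family| = 7
Iteration 2: 1 new —
  {c}  = {a, b}ᶜ
  |family| = 8
Iteration 3: already closed under ᶜ and ∪.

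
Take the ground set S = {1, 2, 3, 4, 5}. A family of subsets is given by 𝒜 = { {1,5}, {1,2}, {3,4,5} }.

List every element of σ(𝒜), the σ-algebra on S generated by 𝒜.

σ(𝒜) (16 sets): { ∅, {1}, {2}, {5}, {1,2}, {1,5}, {2,5}, {3,4}, {1,2,5}, {1,3,4}, {2,3,4}, {3,4,5}, {1,2,3,4}, {1,3,4,5}, {2,3,4,5}, S }

Check:
Begin from { ∅, {1,2}, {1,5}, {3,4,5}, S } (that is, 𝒜 plus ∅ and S).
Round 1: 3 new —
  {1,2,5}  = {1,2} ∪ {1,5}
  {2,3,4}  = ᶜ of {1,5}
  {1,3,4,5}  = {3,4,5} ∪ {1,5}
  |family| = 8
Round 2 (4 new):
  {2}  = ᶜ of {1,3,4,5}
  {3,4}  = ᶜ of {1,2,5}
  {1,2,3,4}  = {2,3,4} ∪ {1,2}
  {2,3,4,5}  = {3,4,5} ∪ {2,3,4}
  |family| = 12
Round 3 (2 new):
  {1}  = ᶜ of {2,3,4,5}
  {5}  = ᶜ of {1,2,3,4}
  |family| = 14
Round 4: +2 →
  {2,5}  = {2} ∪ {5}
  {1,3,4}  = {3,4} ∪ {1}
  |family| = 16
Round 5: no new sets; the family is a σ-algebra.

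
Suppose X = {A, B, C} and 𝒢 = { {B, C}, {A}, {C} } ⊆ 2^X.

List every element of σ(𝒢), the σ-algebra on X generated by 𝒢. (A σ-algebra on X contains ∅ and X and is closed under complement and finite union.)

σ(𝒢) (8 sets): { ∅, {A}, {B}, {C}, {A, B}, {A, C}, {B, C}, X }

Derivation:
Take S₀ = 𝒢 ∪ {∅, X} = { ∅, {A}, {C}, {B, C}, X }.
Step 1 adds 2:
  {A, B}  = {C}ᶜ
  {A, C}  = {C} ∪ {A}
  — 7 sets.
Step 2 (1 new):
  {B}  = {A, C}ᶜ
  — 8 sets.
Step 3: stable.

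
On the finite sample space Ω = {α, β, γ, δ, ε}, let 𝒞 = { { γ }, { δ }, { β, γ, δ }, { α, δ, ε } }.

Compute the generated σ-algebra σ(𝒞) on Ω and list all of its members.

σ(𝒞) = { {  }, { β }, { γ }, { δ }, { α, ε }, { β, γ }, { β, δ }, { γ, δ }, { α, β, ε }, { α, γ, ε }, { α, δ, ε }, { β, γ, δ }, { α, β, γ, ε }, { α, β, δ, ε }, { α, γ, δ, ε }, Ω }

Check:
Begin from { {  }, { γ }, { δ }, { α, δ, ε }, { β, γ, δ }, Ω } (that is, 𝒞 plus ∅ and Ω).
Pass 1: 6 new —
  { α, ε }  = ᶜ of { β, γ, δ }
  { β, γ }  = ᶜ of { α, δ, ε }
  { γ, δ }  = { γ } ∪ { δ }
  { α, β, γ, ε }  = ᶜ of { δ }
  { α, β, δ, ε }  = ᶜ of { γ }
  { α, γ, δ, ε }  = { α, δ, ε } ∪ { γ }
  — 12 sets.
Pass 2: 3 new —
  { β }  = ᶜ of { α, γ, δ, ε }
  { α, β, ε }  = ᶜ of { γ, δ }
  { α, γ, ε }  = { γ } ∪ { α, ε }
  — 15 sets.
Pass 3 (1 new):
  { β, δ }  = ᶜ of { α, γ, ε }
  — 16 sets.
Pass 4: no new sets; the family is a σ-algebra.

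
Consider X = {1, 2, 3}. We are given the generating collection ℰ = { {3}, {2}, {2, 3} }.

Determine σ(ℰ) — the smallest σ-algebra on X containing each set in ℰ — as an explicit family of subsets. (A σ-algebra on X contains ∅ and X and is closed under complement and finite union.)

Begin from { {}, {2}, {3}, {2, 3}, X } (that is, ℰ plus ∅ and X).
Iteration 1: +3 →
  {1}  = {2, 3}ᶜ
  {1, 2}  = {3}ᶜ
  {1, 3}  = {2}ᶜ
  |family| = 8
Iteration 2: stable.

Therefore σ(ℰ) = { {}, {1}, {2}, {3}, {1, 2}, {1, 3}, {2, 3}, X } (|σ(ℰ)| = 8).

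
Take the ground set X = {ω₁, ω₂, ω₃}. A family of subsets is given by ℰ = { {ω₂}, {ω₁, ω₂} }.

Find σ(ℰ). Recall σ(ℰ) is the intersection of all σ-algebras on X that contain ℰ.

σ(ℰ) = { {}, {ω₁}, {ω₂}, {ω₃}, {ω₁, ω₂}, {ω₁, ω₃}, {ω₂, ω₃}, X }

Check:
Seed the family with ℰ together with ∅ and X: { {}, {ω₂}, {ω₁, ω₂}, X }.
Iteration 1 (2 new):
  {ω₃}  = X∖{ω₁, ω₂}
  {ω₁, ω₃}  = X∖{ω₂}
  (now 6)
Iteration 2: 1 new —
  {ω₂, ω₃}  = {ω₃} ∪ {ω₂}
  (now 7)
Iteration 3. New:
  {ω₁}  = X∖{ω₂, ω₃}
  (now 8)
After Iteration 4 the family is unchanged; done.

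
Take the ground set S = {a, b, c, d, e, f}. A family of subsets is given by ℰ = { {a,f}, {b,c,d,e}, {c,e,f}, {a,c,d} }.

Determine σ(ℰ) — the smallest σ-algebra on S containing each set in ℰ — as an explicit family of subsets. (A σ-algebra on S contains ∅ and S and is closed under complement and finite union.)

Take S₀ = ℰ ∪ {∅, S} = { {}, {a,f}, {a,c,d}, {c,e,f}, {b,c,d,e}, S }.
Pass 1 (7 new):
  {a,b,d}  = ᶜ of {c,e,f}
  {b,e,f}  = ᶜ of {a,c,d}
  {a,c,d,f}  = {a,c,d} ∪ {a,f}
  {a,c,e,f}  = {c,e,f} ∪ {a,f}
  {a,b,c,d,e}  = {a,c,d} ∪ {b,c,d,e}
  {a,c,d,e,f}  = {a,c,d} ∪ {c,e,f}
  {b,c,d,e,f}  = {c,e,f} ∪ {b,c,d,e}
  |family| = 13
Pass 2: 12 new —
  {a}  = ᶜ of {b,c,d,e,f}
  {b}  = ᶜ of {a,c,d,e,f}
  {f}  = ᶜ of {a,b,c,d,e}
  {b,d}  = ᶜ of {a,c,e,f}
  {b,e}  = ᶜ of {a,c,d,f}
  {a,b,c,d}  = {a,b,d} ∪ {a,c,d}
  {a,b,d,f}  = {a,f} ∪ {a,b,d}
  {a,b,e,f}  = {a,f} ∪ {b,e,f}
  {b,c,e,f}  = {b,e,f} ∪ {c,e,f}
  {a,b,c,d,f}  = {a,b,d} ∪ {a,c,d,f}
  {a,b,c,e,f}  = {a,c,e,f} ∪ {b,e,f}
  {a,b,d,e,f}  = {b,e,f} ∪ {a,b,d}
  |family| = 25
Pass 3 adds 15:
  {c}  = ᶜ of {a,b,d,e,f}
  {d}  = ᶜ of {a,b,c,e,f}
  {e}  = ᶜ of {a,b,c,d,f}
  {a,b}  = {b} ∪ {a}
  {a,d}  = ᶜ of {b,c,e,f}
  {b,f}  = {b} ∪ {f}
  {c,d}  = ᶜ of {a,b,e,f}
  {c,e}  = ᶜ of {a,b,d,f}
  {e,f}  = ᶜ of {a,b,c,d}
  {a,b,e}  = {b,e} ∪ {a}
  {a,b,f}  = {a,f} ∪ {b}
  {b,d,e}  = {b,e} ∪ {b,d}
  {b,d,f}  = {b,d} ∪ {f}
  {a,b,d,e}  = {b,e} ∪ {a,b,d}
  {b,d,e,f}  = {b,d} ∪ {b,e,f}
  |family| = 40
Pass 4: +24 →
  {a,c}  = ᶜ of {b,d,e,f}
  {a,e}  = {a} ∪ {e}
  {b,c}  = {b} ∪ {c}
  {c,f}  = ᶜ of {a,b,d,e}
  {d,e}  = {d} ∪ {e}
  {d,f}  = {d} ∪ {f}
  {a,b,c}  = {a,b} ∪ {c}
  {a,c,e}  = ᶜ of {b,d,f}
  {a,c,f}  = ᶜ of {b,d,e}
  {a,d,e}  = {a,d} ∪ {e}
  {a,d,f}  = {a,f} ∪ {d}
  {a,e,f}  = {a,f} ∪ {e,f}
  {b,c,d}  = {c,d} ∪ {b}
  {b,c,e}  = {b} ∪ {c,e}
  {b,c,f}  = {b,f} ∪ {c}
  {c,d,e}  = ᶜ of {a,b,f}
  {c,d,f}  = ᶜ of {a,b,e}
  {d,e,f}  = {d} ∪ {e,f}
  {a,b,c,e}  = {c,e} ∪ {a,b}
  {a,b,c,f}  = {c} ∪ {a,b,f}
  {a,c,d,e}  = ᶜ of {b,f}
  {a,d,e,f}  = {e,f} ∪ {a,d}
  {b,c,d,f}  = {b,d,f} ∪ {c,d}
  {c,d,e,f}  = ᶜ of {a,b}
  |family| = 64
After Pass 5 the family is unchanged; done.

|σ(ℰ)| = 64.  σ(ℰ) = { {}, {a}, {b}, {c}, {d}, {e}, {f}, {a,b}, {a,c}, {a,d}, {a,e}, {a,f}, {b,c}, {b,d}, {b,e}, {b,f}, {c,d}, {c,e}, {c,f}, {d,e}, {d,f}, {e,f}, {a,b,c}, {a,b,d}, {a,b,e}, {a,b,f}, {a,c,d}, {a,c,e}, {a,c,f}, {a,d,e}, {a,d,f}, {a,e,f}, {b,c,d}, {b,c,e}, {b,c,f}, {b,d,e}, {b,d,f}, {b,e,f}, {c,d,e}, {c,d,f}, {c,e,f}, {d,e,f}, {a,b,c,d}, {a,b,c,e}, {a,b,c,f}, {a,b,d,e}, {a,b,d,f}, {a,b,e,f}, {a,c,d,e}, {a,c,d,f}, {a,c,e,f}, {a,d,e,f}, {b,c,d,e}, {b,c,d,f}, {b,c,e,f}, {b,d,e,f}, {c,d,e,f}, {a,b,c,d,e}, {a,b,c,d,f}, {a,b,c,e,f}, {a,b,d,e,f}, {a,c,d,e,f}, {b,c,d,e,f}, S }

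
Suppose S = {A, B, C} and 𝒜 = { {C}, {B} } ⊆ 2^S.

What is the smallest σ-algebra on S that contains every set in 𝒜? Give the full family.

Initial family (4 sets): { {}, {B}, {C}, S }.
Pass 1. New:
  {A, B}  = {C}ᶜ
  {A, C}  = {B}ᶜ
  {B, C}  = {C} ∪ {B}
  |family| = 7
Pass 2: +1 →
  {A}  = {B, C}ᶜ
  |family| = 8
Pass 3: closed — nothing new.

Therefore σ(𝒜) = { {}, {A}, {B}, {C}, {A, B}, {A, C}, {B, C}, S } (|σ(𝒜)| = 8).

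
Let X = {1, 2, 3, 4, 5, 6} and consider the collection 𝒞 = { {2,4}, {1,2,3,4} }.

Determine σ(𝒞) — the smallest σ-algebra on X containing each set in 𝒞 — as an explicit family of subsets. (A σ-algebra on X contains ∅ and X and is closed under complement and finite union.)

Answer: σ(𝒞) = { {}, {1,3}, {2,4}, {5,6}, {1,2,3,4}, {1,3,5,6}, {2,4,5,6}, X }

Check:
Start: 𝒞 ∪ {∅, X} = { {}, {2,4}, {1,2,3,4}, X }.
Step 1: 2 new —
  {5,6}  = ᶜ of {1,2,3,4}
  {1,3,5,6}  = ᶜ of {2,4}
  |family| = 6
Step 2: 1 new —
  {2,4,5,6}  = {5,6} ∪ {2,4}
  |family| = 7
Step 3 adds 1:
  {1,3}  = ᶜ of {2,4,5,6}
  |family| = 8
Step 4: no new sets; the family is a σ-algebra.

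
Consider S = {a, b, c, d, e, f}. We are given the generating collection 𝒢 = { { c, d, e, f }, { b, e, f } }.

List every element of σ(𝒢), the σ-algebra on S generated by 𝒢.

Initial family (4 sets): { ∅, { b, e, f }, { c, d, e, f }, S }.
Pass 1: +3 →
  { a, b }  = S∖{ c, d, e, f }
  { a, c, d }  = S∖{ b, e, f }
  { b, c, d, e, f }  = { b, e, f } ∪ { c, d, e, f }
  (now 7)
Pass 2 adds 4:
  { a }  = S∖{ b, c, d, e, f }
  { a, b, c, d }  = { a, c, d } ∪ { a, b }
  { a, b, e, f }  = { a, b } ∪ { b, e, f }
  { a, c, d, e, f }  = { a, c, d } ∪ { c, d, e, f }
  (now 11)
Pass 3 (3 new):
  { b }  = S∖{ a, c, d, e, f }
  { c, d }  = S∖{ a, b, e, f }
  { e, f }  = S∖{ a, b, c, d }
  (now 14)
Pass 4 (2 new):
  { a, e, f }  = { e, f } ∪ { a }
  { b, c, d }  = { c, d } ∪ { b }
  (now 16)
Pass 5 adds nothing — fixpoint reached.

σ(𝒢) = { ∅, { a }, { b }, { a, b }, { c, d }, { e, f }, { a, c, d }, { a, e, f }, { b, c, d }, { b, e, f }, { a, b, c, d }, { a, b, e, f }, { c, d, e, f }, { a, c, d, e, f }, { b, c, d, e, f }, S }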